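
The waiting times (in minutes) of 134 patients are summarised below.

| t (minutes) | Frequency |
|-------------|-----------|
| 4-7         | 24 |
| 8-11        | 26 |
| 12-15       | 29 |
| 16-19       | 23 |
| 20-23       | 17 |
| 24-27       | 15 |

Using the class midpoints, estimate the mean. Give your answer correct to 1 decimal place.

14.3

Midpoints: 5.5, 9.5, 13.5, 17.5, 21.5, 25.5
Σfm = 24×5.5 + 26×9.5 + 29×13.5 + 23×17.5 + 17×21.5 + 15×25.5 = 1921
n = Σf = 134
Mean = 1921 / 134 = 14.3358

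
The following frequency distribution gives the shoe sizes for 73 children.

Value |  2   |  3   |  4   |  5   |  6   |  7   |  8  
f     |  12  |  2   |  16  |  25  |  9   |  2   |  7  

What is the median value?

Cumulative frequencies: 12, 14, 30, 55, 64, 66, 73
n = 73, so the median is the value in position (n+1)/2 = 37.
Position 37 falls at value 5.

5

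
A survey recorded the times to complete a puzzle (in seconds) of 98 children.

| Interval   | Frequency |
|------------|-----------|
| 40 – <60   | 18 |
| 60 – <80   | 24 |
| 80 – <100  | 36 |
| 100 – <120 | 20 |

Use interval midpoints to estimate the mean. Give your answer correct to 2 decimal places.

81.84

Midpoints: 50, 70, 90, 110
Σfm = 18×50 + 24×70 + 36×90 + 20×110 = 8020
n = Σf = 98
Mean = 8020 / 98 = 81.8367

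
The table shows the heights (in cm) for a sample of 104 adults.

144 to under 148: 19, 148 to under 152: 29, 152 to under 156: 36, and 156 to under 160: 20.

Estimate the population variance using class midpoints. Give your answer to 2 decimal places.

Midpoints: 146, 150, 154, 158
n = 104, Σfm = 15828, mean = 152.1923
Σfm² = 2410560
Σf(m − x̄)² = Σfm² − (Σfm)²/n = 2410560 − 15828²/104 = 1660.1538
Population variance = 1660.1538 / 104 = 15.9630

15.96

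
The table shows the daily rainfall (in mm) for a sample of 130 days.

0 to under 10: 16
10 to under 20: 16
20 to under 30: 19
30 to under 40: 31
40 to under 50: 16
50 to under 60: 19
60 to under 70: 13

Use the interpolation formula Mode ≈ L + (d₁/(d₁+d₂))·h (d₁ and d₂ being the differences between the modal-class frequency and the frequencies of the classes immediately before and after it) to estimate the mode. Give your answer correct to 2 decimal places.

34.44

Modal class: 30 to under 40 (highest frequency 31).
d₁ = 31 − 19 = 12, d₂ = 31 − 16 = 15
Mode ≈ 30 + (12/(12+15)) × 10 = 30 + 4.4444 = 34.4444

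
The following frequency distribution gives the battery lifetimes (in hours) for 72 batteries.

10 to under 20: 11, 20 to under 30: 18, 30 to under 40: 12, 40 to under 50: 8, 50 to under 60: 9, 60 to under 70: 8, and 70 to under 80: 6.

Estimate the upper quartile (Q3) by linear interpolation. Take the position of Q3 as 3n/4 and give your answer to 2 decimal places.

Cumulative frequencies: 11, 29, 41, 49, 58, 66, 72
n = 72; position = 3n/4 = 54.
This falls in the class 50 to under 60: L = 50, F = 49, f = 9, h = 10.
Upper quartile ≈ 50 + ((54 − 49) / 9) × 10 = 55.5556

55.56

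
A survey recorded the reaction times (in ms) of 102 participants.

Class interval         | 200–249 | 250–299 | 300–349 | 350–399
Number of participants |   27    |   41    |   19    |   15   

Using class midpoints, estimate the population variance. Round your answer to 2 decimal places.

Midpoints: 224.5, 274.5, 324.5, 374.5
n = 102, Σfm = 29099, mean = 285.2843
Σfm² = 8554625.5
Σf(m − x̄)² = Σfm² − (Σfm)²/n = 8554625.5 − 29099²/102 = 253137.2549
Population variance = 253137.2549 / 102 = 2481.7378

2481.74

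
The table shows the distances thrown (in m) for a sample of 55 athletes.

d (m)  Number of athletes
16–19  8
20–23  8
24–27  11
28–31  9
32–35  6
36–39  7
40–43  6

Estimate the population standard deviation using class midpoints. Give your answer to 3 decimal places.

7.626

Midpoints: 17.5, 21.5, 25.5, 29.5, 33.5, 37.5, 41.5
n = 55, Σfm = 1570.5, mean = 28.5545
Σfm² = 48043.75
Σf(m − x̄)² = Σfm² − (Σfm)²/n = 48043.75 − 1570.5²/55 = 3198.8364
Population variance = 3198.8364 / 55 = 58.1607
Standard deviation = √58.1607 = 7.6263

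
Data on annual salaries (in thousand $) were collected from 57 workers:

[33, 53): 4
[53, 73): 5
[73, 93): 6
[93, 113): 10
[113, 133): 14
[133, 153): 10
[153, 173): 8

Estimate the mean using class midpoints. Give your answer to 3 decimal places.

113.526

Midpoints: 43, 63, 83, 103, 123, 143, 163
Σfm = 4×43 + 5×63 + 6×83 + 10×103 + 14×123 + 10×143 + 8×163 = 6471
n = Σf = 57
Mean = 6471 / 57 = 113.5263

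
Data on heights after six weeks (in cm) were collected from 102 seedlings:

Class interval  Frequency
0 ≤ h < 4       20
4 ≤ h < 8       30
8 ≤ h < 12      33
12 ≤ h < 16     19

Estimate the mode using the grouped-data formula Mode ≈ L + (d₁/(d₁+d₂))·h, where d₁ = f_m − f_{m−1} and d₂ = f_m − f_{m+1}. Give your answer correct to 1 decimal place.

8.7

Modal class: 8 ≤ h < 12 (highest frequency 33).
d₁ = 33 − 30 = 3, d₂ = 33 − 19 = 14
Mode ≈ 8 + (3/(3+14)) × 4 = 8 + 0.7059 = 8.7059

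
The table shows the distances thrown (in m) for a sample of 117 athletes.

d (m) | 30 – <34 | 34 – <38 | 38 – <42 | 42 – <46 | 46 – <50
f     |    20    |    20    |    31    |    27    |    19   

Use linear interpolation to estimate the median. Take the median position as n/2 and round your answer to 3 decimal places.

Cumulative frequencies: 20, 40, 71, 98, 117
n = 117; position = n/2 = 58.5.
This falls in the class 38 – <42: L = 38, F = 40, f = 31, h = 4.
Median ≈ 38 + ((58.5 − 40) / 31) × 4 = 40.3871

40.387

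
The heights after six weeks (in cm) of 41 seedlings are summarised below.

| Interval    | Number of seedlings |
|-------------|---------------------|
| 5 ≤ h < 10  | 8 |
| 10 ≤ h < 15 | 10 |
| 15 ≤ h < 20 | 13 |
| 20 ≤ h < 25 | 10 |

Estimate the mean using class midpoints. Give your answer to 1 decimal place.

Midpoints: 7.5, 12.5, 17.5, 22.5
Σfm = 8×7.5 + 10×12.5 + 13×17.5 + 10×22.5 = 637.5
n = Σf = 41
Mean = 637.5 / 41 = 15.5488

15.5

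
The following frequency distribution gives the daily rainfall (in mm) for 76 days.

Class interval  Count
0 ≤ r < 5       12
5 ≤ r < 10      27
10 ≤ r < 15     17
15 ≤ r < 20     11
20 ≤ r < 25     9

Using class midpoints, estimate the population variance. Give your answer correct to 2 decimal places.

Midpoints: 2.5, 7.5, 12.5, 17.5, 22.5
n = 76, Σfm = 840, mean = 11.0526
Σfm² = 12175
Σf(m − x̄)² = Σfm² − (Σfm)²/n = 12175 − 840²/76 = 2890.7895
Population variance = 2890.7895 / 76 = 38.0367

38.04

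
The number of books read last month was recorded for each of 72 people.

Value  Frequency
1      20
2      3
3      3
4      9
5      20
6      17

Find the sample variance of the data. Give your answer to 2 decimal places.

3.94

Values: 1, 2, 3, 4, 5, 6
n = 72, Σfx = 273, mean = 3.7917
Σfx² = 1315
Σf(x − x̄)² = Σfx² − (Σfx)²/n = 1315 − 273²/72 = 279.8750
Sample variance = 279.8750 / 71 = 3.9419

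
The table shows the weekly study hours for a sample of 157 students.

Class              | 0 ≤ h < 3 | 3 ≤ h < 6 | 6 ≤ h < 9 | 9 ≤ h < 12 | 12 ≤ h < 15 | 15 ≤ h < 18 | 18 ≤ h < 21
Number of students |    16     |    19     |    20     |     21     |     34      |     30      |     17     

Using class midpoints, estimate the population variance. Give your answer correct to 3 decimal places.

Midpoints: 1.5, 4.5, 7.5, 10.5, 13.5, 16.5, 19.5
n = 157, Σfm = 1765.5, mean = 11.2452
Σfm² = 24689.25
Σf(m − x̄)² = Σfm² − (Σfm)²/n = 24689.25 − 1765.5²/157 = 4835.8089
Population variance = 4835.8089 / 157 = 30.8013

30.801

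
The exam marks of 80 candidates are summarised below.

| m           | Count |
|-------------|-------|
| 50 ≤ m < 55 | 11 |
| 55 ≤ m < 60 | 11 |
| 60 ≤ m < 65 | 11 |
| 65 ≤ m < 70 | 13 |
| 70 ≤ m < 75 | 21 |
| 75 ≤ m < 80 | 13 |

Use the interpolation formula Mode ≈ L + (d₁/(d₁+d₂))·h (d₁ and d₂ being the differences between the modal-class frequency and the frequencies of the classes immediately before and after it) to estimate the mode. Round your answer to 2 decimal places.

72.50

Modal class: 70 ≤ m < 75 (highest frequency 21).
d₁ = 21 − 13 = 8, d₂ = 21 − 13 = 8
Mode ≈ 70 + (8/(8+8)) × 5 = 70 + 2.5000 = 72.5000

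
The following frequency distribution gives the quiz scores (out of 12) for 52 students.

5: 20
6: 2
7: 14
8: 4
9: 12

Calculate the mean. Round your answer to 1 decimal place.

Values: 5, 6, 7, 8, 9
Σfx = 20×5 + 2×6 + 14×7 + 4×8 + 12×9 = 350
n = Σf = 52
Mean = 350 / 52 = 6.7308

6.7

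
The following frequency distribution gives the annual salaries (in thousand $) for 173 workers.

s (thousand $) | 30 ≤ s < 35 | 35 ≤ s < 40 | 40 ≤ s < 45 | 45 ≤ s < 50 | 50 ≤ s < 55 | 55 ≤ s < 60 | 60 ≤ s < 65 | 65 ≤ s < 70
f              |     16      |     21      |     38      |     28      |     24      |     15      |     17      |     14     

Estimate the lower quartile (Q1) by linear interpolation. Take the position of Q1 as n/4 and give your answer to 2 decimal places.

Cumulative frequencies: 16, 37, 75, 103, 127, 142, 159, 173
n = 173; position = n/4 = 43.25.
This falls in the class 40 ≤ s < 45: L = 40, F = 37, f = 38, h = 5.
Lower quartile ≈ 40 + ((43.25 − 37) / 38) × 5 = 40.8224

40.82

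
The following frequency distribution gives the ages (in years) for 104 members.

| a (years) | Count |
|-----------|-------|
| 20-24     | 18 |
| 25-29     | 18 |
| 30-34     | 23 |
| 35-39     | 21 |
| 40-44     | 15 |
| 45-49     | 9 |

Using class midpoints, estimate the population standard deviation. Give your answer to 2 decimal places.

7.70

Midpoints: 22, 27, 32, 37, 42, 47
n = 104, Σfm = 3448, mean = 33.1538
Σfm² = 120476
Σf(m − x̄)² = Σfm² − (Σfm)²/n = 120476 − 3448²/104 = 6161.5385
Population variance = 6161.5385 / 104 = 59.2456
Standard deviation = √59.2456 = 7.6971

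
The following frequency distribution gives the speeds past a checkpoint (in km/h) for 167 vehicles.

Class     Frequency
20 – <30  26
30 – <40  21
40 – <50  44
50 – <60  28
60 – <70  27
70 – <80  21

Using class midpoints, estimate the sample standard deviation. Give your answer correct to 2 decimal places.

15.89

Midpoints: 25, 35, 45, 55, 65, 75
n = 167, Σfm = 8235, mean = 49.3114
Σfm² = 447975
Σf(m − x̄)² = Σfm² − (Σfm)²/n = 447975 − 8235²/167 = 41895.8084
Sample variance = 41895.8084 / 166 = 252.3844
Standard deviation = √252.3844 = 15.8866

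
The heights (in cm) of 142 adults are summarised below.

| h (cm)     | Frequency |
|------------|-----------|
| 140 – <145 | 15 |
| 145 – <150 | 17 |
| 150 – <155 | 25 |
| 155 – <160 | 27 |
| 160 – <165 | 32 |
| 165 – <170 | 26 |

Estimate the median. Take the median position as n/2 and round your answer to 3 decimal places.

Cumulative frequencies: 15, 32, 57, 84, 116, 142
n = 142; position = n/2 = 71.
This falls in the class 155 – <160: L = 155, F = 57, f = 27, h = 5.
Median ≈ 155 + ((71 − 57) / 27) × 5 = 157.5926

157.593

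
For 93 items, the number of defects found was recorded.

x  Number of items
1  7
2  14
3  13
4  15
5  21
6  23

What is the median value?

4

Cumulative frequencies: 7, 21, 34, 49, 70, 93
n = 93, so the median is the value in position (n+1)/2 = 47.
Position 47 falls at value 4.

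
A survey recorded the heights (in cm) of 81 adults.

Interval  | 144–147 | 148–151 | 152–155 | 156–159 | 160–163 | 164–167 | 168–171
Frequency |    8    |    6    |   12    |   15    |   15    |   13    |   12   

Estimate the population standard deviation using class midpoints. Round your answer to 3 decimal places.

Midpoints: 145.5, 149.5, 153.5, 157.5, 161.5, 165.5, 169.5
n = 81, Σfm = 12873.5, mean = 158.9321
Σfm² = 2050374.25
Σf(m − x̄)² = Σfm² − (Σfm)²/n = 2050374.25 − 12873.5²/81 = 4361.8765
Population variance = 4361.8765 / 81 = 53.8503
Standard deviation = √53.8503 = 7.3383

7.338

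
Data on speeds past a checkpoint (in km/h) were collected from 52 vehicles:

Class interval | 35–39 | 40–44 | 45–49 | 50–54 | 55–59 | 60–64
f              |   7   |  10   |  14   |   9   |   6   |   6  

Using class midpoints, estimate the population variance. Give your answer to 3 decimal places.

58.016

Midpoints: 37, 42, 47, 52, 57, 62
n = 52, Σfm = 2519, mean = 48.4423
Σfm² = 125043
Σf(m − x̄)² = Σfm² − (Σfm)²/n = 125043 − 2519²/52 = 3016.8269
Population variance = 3016.8269 / 52 = 58.0159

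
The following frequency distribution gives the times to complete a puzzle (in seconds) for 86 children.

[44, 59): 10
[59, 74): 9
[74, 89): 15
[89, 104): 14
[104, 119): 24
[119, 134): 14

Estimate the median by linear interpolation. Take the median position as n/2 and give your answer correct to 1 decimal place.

Cumulative frequencies: 10, 19, 34, 48, 72, 86
n = 86; position = n/2 = 43.
This falls in the class [89, 104): L = 89, F = 34, f = 14, h = 15.
Median ≈ 89 + ((43 − 34) / 14) × 15 = 98.6429

98.6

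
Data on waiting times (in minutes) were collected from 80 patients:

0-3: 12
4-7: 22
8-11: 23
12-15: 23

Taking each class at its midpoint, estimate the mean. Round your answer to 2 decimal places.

Midpoints: 1.5, 5.5, 9.5, 13.5
Σfm = 12×1.5 + 22×5.5 + 23×9.5 + 23×13.5 = 668
n = Σf = 80
Mean = 668 / 80 = 8.3500

8.35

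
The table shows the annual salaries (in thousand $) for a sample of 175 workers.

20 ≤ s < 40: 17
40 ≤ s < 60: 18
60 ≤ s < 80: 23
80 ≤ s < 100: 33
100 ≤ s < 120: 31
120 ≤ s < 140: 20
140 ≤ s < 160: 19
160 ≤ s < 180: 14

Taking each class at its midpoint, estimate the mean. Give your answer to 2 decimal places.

Midpoints: 30, 50, 70, 90, 110, 130, 150, 170
Σfm = 17×30 + 18×50 + 23×70 + 33×90 + 31×110 + 20×130 + 19×150 + 14×170 = 17230
n = Σf = 175
Mean = 17230 / 175 = 98.4571

98.46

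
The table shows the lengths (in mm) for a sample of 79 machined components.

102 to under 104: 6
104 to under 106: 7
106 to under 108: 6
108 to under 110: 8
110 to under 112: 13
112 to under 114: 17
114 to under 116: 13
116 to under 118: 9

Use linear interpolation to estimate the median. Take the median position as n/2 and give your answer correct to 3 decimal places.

111.923

Cumulative frequencies: 6, 13, 19, 27, 40, 57, 70, 79
n = 79; position = n/2 = 39.5.
This falls in the class 110 to under 112: L = 110, F = 27, f = 13, h = 2.
Median ≈ 110 + ((39.5 − 27) / 13) × 2 = 111.9231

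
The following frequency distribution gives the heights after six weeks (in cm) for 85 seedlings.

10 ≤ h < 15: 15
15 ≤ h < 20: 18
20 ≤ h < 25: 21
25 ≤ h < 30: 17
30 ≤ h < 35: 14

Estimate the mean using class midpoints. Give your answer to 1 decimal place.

22.3

Midpoints: 12.5, 17.5, 22.5, 27.5, 32.5
Σfm = 15×12.5 + 18×17.5 + 21×22.5 + 17×27.5 + 14×32.5 = 1897.5
n = Σf = 85
Mean = 1897.5 / 85 = 22.3235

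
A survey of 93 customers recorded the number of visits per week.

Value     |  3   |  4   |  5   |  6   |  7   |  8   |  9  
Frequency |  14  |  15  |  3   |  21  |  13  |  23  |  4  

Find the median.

6

Cumulative frequencies: 14, 29, 32, 53, 66, 89, 93
n = 93, so the median is the value in position (n+1)/2 = 47.
Position 47 falls at value 6.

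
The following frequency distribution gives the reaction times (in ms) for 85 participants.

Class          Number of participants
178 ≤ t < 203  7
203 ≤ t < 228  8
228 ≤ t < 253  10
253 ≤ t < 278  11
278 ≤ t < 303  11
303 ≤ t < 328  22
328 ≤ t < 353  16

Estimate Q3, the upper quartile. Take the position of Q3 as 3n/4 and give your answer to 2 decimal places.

Cumulative frequencies: 7, 15, 25, 36, 47, 69, 85
n = 85; position = 3n/4 = 63.75.
This falls in the class 303 ≤ t < 328: L = 303, F = 47, f = 22, h = 25.
Upper quartile ≈ 303 + ((63.75 − 47) / 22) × 25 = 322.0341

322.03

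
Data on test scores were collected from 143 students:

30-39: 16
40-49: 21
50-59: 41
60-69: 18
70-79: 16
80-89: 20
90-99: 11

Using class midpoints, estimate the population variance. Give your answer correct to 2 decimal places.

315.85

Midpoints: 34.5, 44.5, 54.5, 64.5, 74.5, 84.5, 94.5
n = 143, Σfm = 8803.5, mean = 61.5629
Σfm² = 587135.75
Σf(m − x̄)² = Σfm² − (Σfm)²/n = 587135.75 − 8803.5²/143 = 45166.4336
Population variance = 45166.4336 / 143 = 315.8492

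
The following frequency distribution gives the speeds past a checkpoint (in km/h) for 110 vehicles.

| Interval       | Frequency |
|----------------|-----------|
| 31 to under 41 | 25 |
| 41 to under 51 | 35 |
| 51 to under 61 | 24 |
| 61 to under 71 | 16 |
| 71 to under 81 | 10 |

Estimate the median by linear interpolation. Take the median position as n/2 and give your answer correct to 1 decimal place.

49.6

Cumulative frequencies: 25, 60, 84, 100, 110
n = 110; position = n/2 = 55.
This falls in the class 41 to under 51: L = 41, F = 25, f = 35, h = 10.
Median ≈ 41 + ((55 − 25) / 35) × 10 = 49.5714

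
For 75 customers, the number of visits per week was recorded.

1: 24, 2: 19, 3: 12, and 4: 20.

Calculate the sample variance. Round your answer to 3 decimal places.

Values: 1, 2, 3, 4
n = 75, Σfx = 178, mean = 2.3733
Σfx² = 528
Σf(x − x̄)² = Σfx² − (Σfx)²/n = 528 − 178²/75 = 105.5467
Sample variance = 105.5467 / 74 = 1.4263

1.426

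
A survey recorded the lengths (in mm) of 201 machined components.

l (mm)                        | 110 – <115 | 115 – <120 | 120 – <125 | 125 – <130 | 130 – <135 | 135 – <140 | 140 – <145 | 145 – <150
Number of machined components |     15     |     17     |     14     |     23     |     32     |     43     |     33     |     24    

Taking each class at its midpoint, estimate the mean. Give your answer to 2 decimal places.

Midpoints: 112.5, 117.5, 122.5, 127.5, 132.5, 137.5, 142.5, 147.5
Σfm = 15×112.5 + 17×117.5 + 14×122.5 + 23×127.5 + 32×132.5 + 43×137.5 + 33×142.5 + 24×147.5 = 26727.5
n = Σf = 201
Mean = 26727.5 / 201 = 132.9726

132.97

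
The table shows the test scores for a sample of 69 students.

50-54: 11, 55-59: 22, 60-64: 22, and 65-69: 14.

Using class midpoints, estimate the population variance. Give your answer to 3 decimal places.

24.260

Midpoints: 52, 57, 62, 67
n = 69, Σfm = 4128, mean = 59.8261
Σfm² = 248636
Σf(m − x̄)² = Σfm² − (Σfm)²/n = 248636 − 4128²/69 = 1673.9130
Population variance = 1673.9130 / 69 = 24.2596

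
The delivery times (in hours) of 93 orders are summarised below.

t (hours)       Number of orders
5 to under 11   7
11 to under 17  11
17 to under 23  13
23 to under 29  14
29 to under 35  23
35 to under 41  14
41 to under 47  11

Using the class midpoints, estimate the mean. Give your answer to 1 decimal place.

27.8

Midpoints: 8, 14, 20, 26, 32, 38, 44
Σfm = 7×8 + 11×14 + 13×20 + 14×26 + 23×32 + 14×38 + 11×44 = 2586
n = Σf = 93
Mean = 2586 / 93 = 27.8065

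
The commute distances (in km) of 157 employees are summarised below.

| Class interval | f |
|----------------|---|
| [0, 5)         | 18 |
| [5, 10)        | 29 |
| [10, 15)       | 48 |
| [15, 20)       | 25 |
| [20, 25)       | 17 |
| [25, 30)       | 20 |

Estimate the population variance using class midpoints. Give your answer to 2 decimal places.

Midpoints: 2.5, 7.5, 12.5, 17.5, 22.5, 27.5
n = 157, Σfm = 2232.5, mean = 14.2197
Σfm² = 40631.25
Σf(m − x̄)² = Σfm² − (Σfm)²/n = 40631.25 − 2232.5²/157 = 8885.6688
Population variance = 8885.6688 / 157 = 56.5966

56.60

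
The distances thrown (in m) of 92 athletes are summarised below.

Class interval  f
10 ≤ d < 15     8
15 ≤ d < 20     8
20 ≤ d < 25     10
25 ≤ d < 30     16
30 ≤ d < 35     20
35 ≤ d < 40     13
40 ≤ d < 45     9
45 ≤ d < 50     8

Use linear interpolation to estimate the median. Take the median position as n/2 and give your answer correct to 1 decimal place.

Cumulative frequencies: 8, 16, 26, 42, 62, 75, 84, 92
n = 92; position = n/2 = 46.
This falls in the class 30 ≤ d < 35: L = 30, F = 42, f = 20, h = 5.
Median ≈ 30 + ((46 − 42) / 20) × 5 = 31.0000

31.0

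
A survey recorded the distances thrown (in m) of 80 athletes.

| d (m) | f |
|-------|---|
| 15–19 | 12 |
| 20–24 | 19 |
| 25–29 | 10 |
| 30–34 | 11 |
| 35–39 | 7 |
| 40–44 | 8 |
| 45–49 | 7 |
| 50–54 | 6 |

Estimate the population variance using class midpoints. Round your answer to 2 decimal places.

Midpoints: 17, 22, 27, 32, 37, 42, 47, 52
n = 80, Σfm = 2480, mean = 31.0000
Σfm² = 86600
Σf(m − x̄)² = Σfm² − (Σfm)²/n = 86600 − 2480²/80 = 9720.0000
Population variance = 9720.0000 / 80 = 121.5000

121.50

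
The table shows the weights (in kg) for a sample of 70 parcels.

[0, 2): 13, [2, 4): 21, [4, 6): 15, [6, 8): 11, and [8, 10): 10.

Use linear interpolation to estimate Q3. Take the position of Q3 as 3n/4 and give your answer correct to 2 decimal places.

6.64

Cumulative frequencies: 13, 34, 49, 60, 70
n = 70; position = 3n/4 = 52.5.
This falls in the class [6, 8): L = 6, F = 49, f = 11, h = 2.
Upper quartile ≈ 6 + ((52.5 − 49) / 11) × 2 = 6.6364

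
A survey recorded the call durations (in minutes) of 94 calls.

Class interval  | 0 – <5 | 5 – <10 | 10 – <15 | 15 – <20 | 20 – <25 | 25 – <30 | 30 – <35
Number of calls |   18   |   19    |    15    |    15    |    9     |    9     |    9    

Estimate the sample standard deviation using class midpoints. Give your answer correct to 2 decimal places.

Midpoints: 2.5, 7.5, 12.5, 17.5, 22.5, 27.5, 32.5
n = 94, Σfm = 1380, mean = 14.6809
Σfm² = 28987.5
Σf(m − x̄)² = Σfm² − (Σfm)²/n = 28987.5 − 1380²/94 = 8727.9255
Sample variance = 8727.9255 / 93 = 93.8487
Standard deviation = √93.8487 = 9.6876

9.69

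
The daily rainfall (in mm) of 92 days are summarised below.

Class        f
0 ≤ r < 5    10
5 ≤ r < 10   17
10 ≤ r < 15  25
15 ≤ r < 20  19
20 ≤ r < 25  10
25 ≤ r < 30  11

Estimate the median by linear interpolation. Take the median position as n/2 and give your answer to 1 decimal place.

Cumulative frequencies: 10, 27, 52, 71, 81, 92
n = 92; position = n/2 = 46.
This falls in the class 10 ≤ r < 15: L = 10, F = 27, f = 25, h = 5.
Median ≈ 10 + ((46 − 27) / 25) × 5 = 13.8000

13.8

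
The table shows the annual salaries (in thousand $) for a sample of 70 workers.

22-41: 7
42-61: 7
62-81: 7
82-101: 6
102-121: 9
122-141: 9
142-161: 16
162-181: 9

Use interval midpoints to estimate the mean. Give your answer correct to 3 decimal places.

111.214

Midpoints: 31.5, 51.5, 71.5, 91.5, 111.5, 131.5, 151.5, 171.5
Σfm = 7×31.5 + 7×51.5 + 7×71.5 + 6×91.5 + 9×111.5 + 9×131.5 + 16×151.5 + 9×171.5 = 7785
n = Σf = 70
Mean = 7785 / 70 = 111.2143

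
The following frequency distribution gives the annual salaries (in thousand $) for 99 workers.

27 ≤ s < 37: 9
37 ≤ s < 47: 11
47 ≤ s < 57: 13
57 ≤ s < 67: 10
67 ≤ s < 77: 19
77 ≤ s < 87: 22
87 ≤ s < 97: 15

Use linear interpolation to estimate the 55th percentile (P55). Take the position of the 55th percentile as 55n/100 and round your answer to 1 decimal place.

73.0

Cumulative frequencies: 9, 20, 33, 43, 62, 84, 99
n = 99; position = 55n/100 = 54.45.
This falls in the class 67 ≤ s < 77: L = 67, F = 43, f = 19, h = 10.
55th percentile ≈ 67 + ((54.45 − 43) / 19) × 10 = 73.0263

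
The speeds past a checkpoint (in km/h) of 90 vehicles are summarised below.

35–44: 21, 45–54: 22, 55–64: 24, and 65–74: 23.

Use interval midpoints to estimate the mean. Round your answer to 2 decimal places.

54.94

Midpoints: 39.5, 49.5, 59.5, 69.5
Σfm = 21×39.5 + 22×49.5 + 24×59.5 + 23×69.5 = 4945
n = Σf = 90
Mean = 4945 / 90 = 54.9444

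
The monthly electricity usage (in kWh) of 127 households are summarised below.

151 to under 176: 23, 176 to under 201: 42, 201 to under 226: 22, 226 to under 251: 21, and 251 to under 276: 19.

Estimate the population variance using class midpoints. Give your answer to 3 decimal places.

Midpoints: 163.5, 188.5, 213.5, 238.5, 263.5
n = 127, Σfm = 26389.5, mean = 207.7913
Σfm² = 5623745.75
Σf(m − x̄)² = Σfm² − (Σfm)²/n = 5623745.75 − 26389.5²/127 = 140236.2205
Population variance = 140236.2205 / 127 = 1104.2222

1104.222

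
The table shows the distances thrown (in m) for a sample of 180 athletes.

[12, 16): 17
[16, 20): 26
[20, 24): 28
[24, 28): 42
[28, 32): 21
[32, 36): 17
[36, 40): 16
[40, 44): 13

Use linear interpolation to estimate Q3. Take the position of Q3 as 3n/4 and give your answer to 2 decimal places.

Cumulative frequencies: 17, 43, 71, 113, 134, 151, 167, 180
n = 180; position = 3n/4 = 135.
This falls in the class [32, 36): L = 32, F = 134, f = 17, h = 4.
Upper quartile ≈ 32 + ((135 − 134) / 17) × 4 = 32.2353

32.24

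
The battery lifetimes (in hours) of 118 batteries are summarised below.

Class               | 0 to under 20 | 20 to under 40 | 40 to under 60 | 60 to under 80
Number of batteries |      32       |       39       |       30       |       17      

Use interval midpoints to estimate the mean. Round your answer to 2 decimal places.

Midpoints: 10, 30, 50, 70
Σfm = 32×10 + 39×30 + 30×50 + 17×70 = 4180
n = Σf = 118
Mean = 4180 / 118 = 35.4237

35.42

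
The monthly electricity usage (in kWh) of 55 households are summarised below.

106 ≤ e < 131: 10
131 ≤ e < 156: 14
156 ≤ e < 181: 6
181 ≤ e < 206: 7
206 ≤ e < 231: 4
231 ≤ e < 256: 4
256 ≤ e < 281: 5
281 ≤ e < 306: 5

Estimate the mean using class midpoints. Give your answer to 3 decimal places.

Midpoints: 118.5, 143.5, 168.5, 193.5, 218.5, 243.5, 268.5, 293.5
Σfm = 10×118.5 + 14×143.5 + 6×168.5 + 7×193.5 + 4×218.5 + 4×243.5 + 5×268.5 + 5×293.5 = 10217.5
n = Σf = 55
Mean = 10217.5 / 55 = 185.7727

185.773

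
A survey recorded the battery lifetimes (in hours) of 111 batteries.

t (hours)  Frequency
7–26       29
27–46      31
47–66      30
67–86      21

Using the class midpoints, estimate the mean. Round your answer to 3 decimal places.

Midpoints: 16.5, 36.5, 56.5, 76.5
Σfm = 29×16.5 + 31×36.5 + 30×56.5 + 21×76.5 = 4911.5
n = Σf = 111
Mean = 4911.5 / 111 = 44.2477

44.248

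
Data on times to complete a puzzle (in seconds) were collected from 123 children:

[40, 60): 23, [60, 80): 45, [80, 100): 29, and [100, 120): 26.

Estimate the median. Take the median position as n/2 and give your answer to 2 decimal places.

Cumulative frequencies: 23, 68, 97, 123
n = 123; position = n/2 = 61.5.
This falls in the class [60, 80): L = 60, F = 23, f = 45, h = 20.
Median ≈ 60 + ((61.5 − 23) / 45) × 20 = 77.1111

77.11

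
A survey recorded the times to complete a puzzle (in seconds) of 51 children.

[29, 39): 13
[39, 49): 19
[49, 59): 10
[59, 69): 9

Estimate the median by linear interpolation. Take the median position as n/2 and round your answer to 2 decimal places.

Cumulative frequencies: 13, 32, 42, 51
n = 51; position = n/2 = 25.5.
This falls in the class [39, 49): L = 39, F = 13, f = 19, h = 10.
Median ≈ 39 + ((25.5 − 13) / 19) × 10 = 45.5789

45.58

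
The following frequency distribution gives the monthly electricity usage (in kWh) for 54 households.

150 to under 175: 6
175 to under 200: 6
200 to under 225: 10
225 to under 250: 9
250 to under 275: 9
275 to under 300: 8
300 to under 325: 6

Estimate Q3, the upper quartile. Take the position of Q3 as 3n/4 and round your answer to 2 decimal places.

Cumulative frequencies: 6, 12, 22, 31, 40, 48, 54
n = 54; position = 3n/4 = 40.5.
This falls in the class 275 to under 300: L = 275, F = 40, f = 8, h = 25.
Upper quartile ≈ 275 + ((40.5 − 40) / 8) × 25 = 276.5625

276.56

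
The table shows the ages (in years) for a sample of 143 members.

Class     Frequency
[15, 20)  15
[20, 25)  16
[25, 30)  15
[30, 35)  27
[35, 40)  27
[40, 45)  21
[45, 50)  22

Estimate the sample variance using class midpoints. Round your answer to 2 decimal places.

89.80

Midpoints: 17.5, 22.5, 27.5, 32.5, 37.5, 42.5, 47.5
n = 143, Σfm = 4862.5, mean = 34.0035
Σfm² = 178093.75
Σf(m − x̄)² = Σfm² − (Σfm)²/n = 178093.75 − 4862.5²/143 = 12751.7483
Sample variance = 12751.7483 / 142 = 89.8010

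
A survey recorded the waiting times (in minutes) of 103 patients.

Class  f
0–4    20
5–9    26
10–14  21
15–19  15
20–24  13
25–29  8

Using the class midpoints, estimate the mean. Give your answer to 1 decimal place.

Midpoints: 2, 7, 12, 17, 22, 27
Σfm = 20×2 + 26×7 + 21×12 + 15×17 + 13×22 + 8×27 = 1231
n = Σf = 103
Mean = 1231 / 103 = 11.9515

12.0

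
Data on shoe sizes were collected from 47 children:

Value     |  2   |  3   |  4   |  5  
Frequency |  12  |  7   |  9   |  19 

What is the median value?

4

Cumulative frequencies: 12, 19, 28, 47
n = 47, so the median is the value in position (n+1)/2 = 24.
Position 24 falls at value 4.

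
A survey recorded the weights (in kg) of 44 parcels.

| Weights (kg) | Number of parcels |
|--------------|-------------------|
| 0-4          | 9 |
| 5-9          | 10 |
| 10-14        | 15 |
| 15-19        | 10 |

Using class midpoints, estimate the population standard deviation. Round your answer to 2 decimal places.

Midpoints: 2, 7, 12, 17
n = 44, Σfm = 438, mean = 9.9545
Σfm² = 5576
Σf(m − x̄)² = Σfm² − (Σfm)²/n = 5576 − 438²/44 = 1215.9091
Population variance = 1215.9091 / 44 = 27.6343
Standard deviation = √27.6343 = 5.2568

5.26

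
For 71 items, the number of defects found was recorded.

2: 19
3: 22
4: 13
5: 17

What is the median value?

3

Cumulative frequencies: 19, 41, 54, 71
n = 71, so the median is the value in position (n+1)/2 = 36.
Position 36 falls at value 3.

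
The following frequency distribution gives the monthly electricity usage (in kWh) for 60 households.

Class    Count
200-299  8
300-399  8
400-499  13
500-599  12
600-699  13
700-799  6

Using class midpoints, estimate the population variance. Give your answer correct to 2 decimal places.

23488.89

Midpoints: 249.5, 349.5, 449.5, 549.5, 649.5, 749.5
n = 60, Σfm = 30170, mean = 502.8333
Σfm² = 16579815
Σf(m − x̄)² = Σfm² − (Σfm)²/n = 16579815 − 30170²/60 = 1409333.3333
Population variance = 1409333.3333 / 60 = 23488.8889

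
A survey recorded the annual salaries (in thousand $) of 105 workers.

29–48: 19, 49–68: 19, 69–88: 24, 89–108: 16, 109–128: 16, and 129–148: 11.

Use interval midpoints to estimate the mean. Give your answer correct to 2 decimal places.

83.07

Midpoints: 38.5, 58.5, 78.5, 98.5, 118.5, 138.5
Σfm = 19×38.5 + 19×58.5 + 24×78.5 + 16×98.5 + 16×118.5 + 11×138.5 = 8722.5
n = Σf = 105
Mean = 8722.5 / 105 = 83.0714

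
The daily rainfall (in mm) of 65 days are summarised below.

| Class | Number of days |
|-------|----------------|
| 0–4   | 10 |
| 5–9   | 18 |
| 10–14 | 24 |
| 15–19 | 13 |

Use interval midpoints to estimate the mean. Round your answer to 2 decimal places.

Midpoints: 2, 7, 12, 17
Σfm = 10×2 + 18×7 + 24×12 + 13×17 = 655
n = Σf = 65
Mean = 655 / 65 = 10.0769

10.08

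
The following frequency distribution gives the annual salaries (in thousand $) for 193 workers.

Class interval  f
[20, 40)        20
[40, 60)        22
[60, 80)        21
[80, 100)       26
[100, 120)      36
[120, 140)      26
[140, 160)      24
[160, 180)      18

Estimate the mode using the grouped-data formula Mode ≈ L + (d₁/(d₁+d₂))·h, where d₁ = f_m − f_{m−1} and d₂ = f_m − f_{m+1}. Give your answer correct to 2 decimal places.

Modal class: [100, 120) (highest frequency 36).
d₁ = 36 − 26 = 10, d₂ = 36 − 26 = 10
Mode ≈ 100 + (10/(10+10)) × 20 = 100 + 10.0000 = 110.0000

110.00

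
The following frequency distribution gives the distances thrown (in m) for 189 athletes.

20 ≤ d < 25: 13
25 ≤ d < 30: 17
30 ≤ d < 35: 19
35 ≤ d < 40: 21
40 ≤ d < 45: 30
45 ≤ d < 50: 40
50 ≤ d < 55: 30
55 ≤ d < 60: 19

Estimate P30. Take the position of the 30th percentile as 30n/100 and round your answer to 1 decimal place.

36.8

Cumulative frequencies: 13, 30, 49, 70, 100, 140, 170, 189
n = 189; position = 30n/100 = 56.7.
This falls in the class 35 ≤ d < 40: L = 35, F = 49, f = 21, h = 5.
30th percentile ≈ 35 + ((56.7 − 49) / 21) × 5 = 36.8333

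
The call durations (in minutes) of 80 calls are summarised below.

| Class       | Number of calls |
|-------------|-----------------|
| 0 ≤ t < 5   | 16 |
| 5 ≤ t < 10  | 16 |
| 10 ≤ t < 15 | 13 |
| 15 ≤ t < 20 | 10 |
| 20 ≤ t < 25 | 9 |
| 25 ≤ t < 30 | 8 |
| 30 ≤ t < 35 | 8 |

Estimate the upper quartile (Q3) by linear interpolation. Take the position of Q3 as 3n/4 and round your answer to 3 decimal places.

Cumulative frequencies: 16, 32, 45, 55, 64, 72, 80
n = 80; position = 3n/4 = 60.
This falls in the class 20 ≤ t < 25: L = 20, F = 55, f = 9, h = 5.
Upper quartile ≈ 20 + ((60 − 55) / 9) × 5 = 22.7778

22.778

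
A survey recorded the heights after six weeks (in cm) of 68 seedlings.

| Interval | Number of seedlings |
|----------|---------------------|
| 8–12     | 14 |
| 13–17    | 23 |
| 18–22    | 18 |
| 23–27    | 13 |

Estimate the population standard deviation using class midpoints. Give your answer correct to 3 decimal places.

Midpoints: 10, 15, 20, 25
n = 68, Σfm = 1170, mean = 17.2059
Σfm² = 21900
Σf(m − x̄)² = Σfm² − (Σfm)²/n = 21900 − 1170²/68 = 1769.1176
Population variance = 1769.1176 / 68 = 26.0164
Standard deviation = √26.0164 = 5.1006

5.101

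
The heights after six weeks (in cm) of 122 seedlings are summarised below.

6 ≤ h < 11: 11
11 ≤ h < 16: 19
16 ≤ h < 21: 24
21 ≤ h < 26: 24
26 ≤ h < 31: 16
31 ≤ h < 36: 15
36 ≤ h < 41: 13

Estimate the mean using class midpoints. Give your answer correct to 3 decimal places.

23.090

Midpoints: 8.5, 13.5, 18.5, 23.5, 28.5, 33.5, 38.5
Σfm = 11×8.5 + 19×13.5 + 24×18.5 + 24×23.5 + 16×28.5 + 15×33.5 + 13×38.5 = 2817
n = Σf = 122
Mean = 2817 / 122 = 23.0902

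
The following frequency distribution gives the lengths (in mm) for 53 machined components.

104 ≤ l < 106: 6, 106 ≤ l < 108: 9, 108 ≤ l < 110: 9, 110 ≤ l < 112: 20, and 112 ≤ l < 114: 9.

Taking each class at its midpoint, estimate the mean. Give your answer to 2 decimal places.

Midpoints: 105, 107, 109, 111, 113
Σfm = 6×105 + 9×107 + 9×109 + 20×111 + 9×113 = 5811
n = Σf = 53
Mean = 5811 / 53 = 109.6415

109.64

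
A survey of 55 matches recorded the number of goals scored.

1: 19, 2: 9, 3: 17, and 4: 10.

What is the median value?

Cumulative frequencies: 19, 28, 45, 55
n = 55, so the median is the value in position (n+1)/2 = 28.
Position 28 falls at value 2.

2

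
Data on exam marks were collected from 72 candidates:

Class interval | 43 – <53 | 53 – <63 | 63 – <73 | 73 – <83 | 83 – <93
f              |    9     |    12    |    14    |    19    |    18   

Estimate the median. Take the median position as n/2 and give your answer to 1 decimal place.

Cumulative frequencies: 9, 21, 35, 54, 72
n = 72; position = n/2 = 36.
This falls in the class 73 – <83: L = 73, F = 35, f = 19, h = 10.
Median ≈ 73 + ((36 − 35) / 19) × 10 = 73.5263

73.5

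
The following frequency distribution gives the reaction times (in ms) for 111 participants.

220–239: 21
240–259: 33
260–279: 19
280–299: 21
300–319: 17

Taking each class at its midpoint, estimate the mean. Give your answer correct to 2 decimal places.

Midpoints: 229.5, 249.5, 269.5, 289.5, 309.5
Σfm = 21×229.5 + 33×249.5 + 19×269.5 + 21×289.5 + 17×309.5 = 29514.5
n = Σf = 111
Mean = 29514.5 / 111 = 265.8964

265.90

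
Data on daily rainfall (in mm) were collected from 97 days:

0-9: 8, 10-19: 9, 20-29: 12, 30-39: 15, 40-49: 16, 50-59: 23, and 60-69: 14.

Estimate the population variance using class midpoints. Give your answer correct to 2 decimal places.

Midpoints: 4.5, 14.5, 24.5, 34.5, 44.5, 54.5, 64.5
n = 97, Σfm = 3846.5, mean = 39.6546
Σfm² = 185354.25
Σf(m − x̄)² = Σfm² − (Σfm)²/n = 185354.25 − 3846.5²/97 = 32822.6804
Population variance = 32822.6804 / 97 = 338.3781

338.38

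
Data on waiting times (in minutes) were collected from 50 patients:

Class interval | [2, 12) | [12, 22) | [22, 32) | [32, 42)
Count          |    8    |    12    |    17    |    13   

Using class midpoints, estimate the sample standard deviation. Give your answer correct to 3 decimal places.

Midpoints: 7, 17, 27, 37
n = 50, Σfm = 1200, mean = 24.0000
Σfm² = 34050
Σf(m − x̄)² = Σfm² − (Σfm)²/n = 34050 − 1200²/50 = 5250.0000
Sample variance = 5250.0000 / 49 = 107.1429
Standard deviation = √107.1429 = 10.3510

10.351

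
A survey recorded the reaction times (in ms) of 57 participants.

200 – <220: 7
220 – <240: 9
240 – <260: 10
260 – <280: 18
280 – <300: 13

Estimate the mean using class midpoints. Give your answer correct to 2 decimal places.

Midpoints: 210, 230, 250, 270, 290
Σfm = 7×210 + 9×230 + 10×250 + 18×270 + 13×290 = 14670
n = Σf = 57
Mean = 14670 / 57 = 257.3684

257.37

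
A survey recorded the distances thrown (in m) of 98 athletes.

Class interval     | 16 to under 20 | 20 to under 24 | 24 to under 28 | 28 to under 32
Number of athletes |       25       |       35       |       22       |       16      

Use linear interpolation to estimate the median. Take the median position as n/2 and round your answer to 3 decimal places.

22.743

Cumulative frequencies: 25, 60, 82, 98
n = 98; position = n/2 = 49.
This falls in the class 20 to under 24: L = 20, F = 25, f = 35, h = 4.
Median ≈ 20 + ((49 − 25) / 35) × 4 = 22.7429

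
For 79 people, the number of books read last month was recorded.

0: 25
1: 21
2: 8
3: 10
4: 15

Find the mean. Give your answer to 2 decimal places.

1.61

Values: 0, 1, 2, 3, 4
Σfx = 25×0 + 21×1 + 8×2 + 10×3 + 15×4 = 127
n = Σf = 79
Mean = 127 / 79 = 1.6076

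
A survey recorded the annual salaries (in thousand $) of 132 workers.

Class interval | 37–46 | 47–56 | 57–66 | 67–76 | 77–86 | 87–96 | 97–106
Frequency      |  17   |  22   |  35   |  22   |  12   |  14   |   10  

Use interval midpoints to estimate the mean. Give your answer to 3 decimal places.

Midpoints: 41.5, 51.5, 61.5, 71.5, 81.5, 91.5, 101.5
Σfm = 17×41.5 + 22×51.5 + 35×61.5 + 22×71.5 + 12×81.5 + 14×91.5 + 10×101.5 = 8838
n = Σf = 132
Mean = 8838 / 132 = 66.9545

66.955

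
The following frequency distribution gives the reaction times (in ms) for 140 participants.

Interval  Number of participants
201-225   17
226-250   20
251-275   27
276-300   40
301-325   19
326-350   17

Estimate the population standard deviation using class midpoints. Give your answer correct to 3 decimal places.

Midpoints: 213, 238, 263, 288, 313, 338
n = 140, Σfm = 38695, mean = 276.3929
Σfm² = 10893035
Σf(m − x̄)² = Σfm² − (Σfm)²/n = 10893035 − 38695²/140 = 198013.3929
Population variance = 198013.3929 / 140 = 1414.3814
Standard deviation = √1414.3814 = 37.6083

37.608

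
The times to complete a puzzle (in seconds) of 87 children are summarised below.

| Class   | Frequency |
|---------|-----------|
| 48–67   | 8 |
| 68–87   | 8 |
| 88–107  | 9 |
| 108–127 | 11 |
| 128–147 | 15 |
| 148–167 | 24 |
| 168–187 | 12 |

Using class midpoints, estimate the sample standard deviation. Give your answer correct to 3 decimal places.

Midpoints: 57.5, 77.5, 97.5, 117.5, 137.5, 157.5, 177.5
n = 87, Σfm = 11222.5, mean = 128.9943
Σfm² = 1568943.75
Σf(m − x̄)² = Σfm² − (Σfm)²/n = 1568943.75 − 11222.5²/87 = 121305.7471
Sample variance = 121305.7471 / 86 = 1410.5319
Standard deviation = √1410.5319 = 37.5570

37.557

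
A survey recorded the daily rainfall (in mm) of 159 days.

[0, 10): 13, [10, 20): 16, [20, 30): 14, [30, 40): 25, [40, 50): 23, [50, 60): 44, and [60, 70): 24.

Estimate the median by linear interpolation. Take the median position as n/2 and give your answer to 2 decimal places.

45.00

Cumulative frequencies: 13, 29, 43, 68, 91, 135, 159
n = 159; position = n/2 = 79.5.
This falls in the class [40, 50): L = 40, F = 68, f = 23, h = 10.
Median ≈ 40 + ((79.5 − 68) / 23) × 10 = 45.0000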